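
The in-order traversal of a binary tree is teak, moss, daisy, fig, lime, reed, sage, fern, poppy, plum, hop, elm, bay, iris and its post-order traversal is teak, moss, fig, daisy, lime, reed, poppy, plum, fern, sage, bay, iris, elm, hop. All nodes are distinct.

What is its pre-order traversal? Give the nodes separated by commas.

The last element of post-order is the root; it splits in-order into left and right subtrees.
Root hop: left subtree has 10 nodes {teak, moss, daisy, fig, lime, reed, sage, fern, poppy, plum}, right has 3 {elm, bay, iris}.
  Root sage: left subtree has 6 nodes {teak, moss, daisy, fig, lime, reed}, right has 3 {fern, poppy, plum}.
    Root reed: left subtree has 5 nodes {teak, moss, daisy, fig, lime}, right has 0 { }.
      Root lime: left subtree has 4 nodes {teak, moss, daisy, fig}, right has 0 { }.
        Root daisy: left subtree has 2 nodes {teak, moss}, right has 1 {fig}.
          Root moss: left subtree has 1 node {teak}, right has 0 { }.
    Root fern: left subtree has 0 nodes { }, right has 2 {poppy, plum}.
      Root plum: left subtree has 1 node {poppy}, right has 0 { }.
  Root elm: left subtree has 0 nodes { }, right has 2 {bay, iris}.
    Root iris: left subtree has 1 node {bay}, right has 0 { }.

hop, sage, reed, lime, daisy, moss, teak, fig, fern, plum, poppy, elm, iris, bay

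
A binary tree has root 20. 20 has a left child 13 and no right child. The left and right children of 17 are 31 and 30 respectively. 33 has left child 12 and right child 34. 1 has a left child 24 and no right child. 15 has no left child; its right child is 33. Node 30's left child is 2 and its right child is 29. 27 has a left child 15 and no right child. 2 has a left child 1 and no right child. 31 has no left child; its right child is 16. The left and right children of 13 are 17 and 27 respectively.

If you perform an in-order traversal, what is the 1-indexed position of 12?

11

In-order visits the left subtree, then the node, then the right subtree.
At 20: go left to 13.
  At 13: go left to 17.
    At 17: go left to 31.
      At 31: no left child.
      Visit 31.
      At 31: go right to 16.
        16 is a leaf — visit 16.
    Visit 17.
    At 17: go right to 30.
      At 30: go left to 2.
        At 2: go left to 1.
          At 1: go left to 24.
            24 is a leaf — visit 24.
          Visit 1.
          At 1: no right child.
        Visit 2.
        At 2: no right child.
      Visit 30.
      At 30: go right to 29.
        29 is a leaf — visit 29.
  Visit 13.
  At 13: go right to 27.
    At 27: go left to 15.
      At 15: no left child.
      Visit 15.
      At 15: go right to 33.
        At 33: go left to 12.
          12 is a leaf — visit 12.
        Visit 33.
        At 33: go right to 34.
          34 is a leaf — visit 34.
    Visit 27.
    At 27: no right child.
Visit 20.
At 20: no right child.
Full in-order sequence: 31, 16, 17, 24, 1, 2, 30, 29, 13, 15, 12, 33, 34, 27, 20.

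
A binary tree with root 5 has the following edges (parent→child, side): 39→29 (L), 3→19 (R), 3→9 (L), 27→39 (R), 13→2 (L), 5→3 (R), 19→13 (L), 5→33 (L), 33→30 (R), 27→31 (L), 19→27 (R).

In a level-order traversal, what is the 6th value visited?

Level-order visits nodes level by level from the root, left to right within each level.
Level 0: 5
Level 1: 33, 3
Level 2: 30, 9, 19
Level 3: 13, 27
Level 4: 2, 31, 39
Level 5: 29
Full level-order sequence: 5, 33, 3, 30, 9, 19, 13, 27, 2, 31, 39, 29.

19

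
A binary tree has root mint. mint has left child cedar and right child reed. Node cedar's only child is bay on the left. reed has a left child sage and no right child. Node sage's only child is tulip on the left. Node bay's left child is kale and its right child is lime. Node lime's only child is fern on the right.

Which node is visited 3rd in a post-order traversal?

lime

Post-order visits the left subtree, then the right subtree, then the node.
At mint: go left to cedar.
  At cedar: go left to bay.
    At bay: go left to kale.
      kale is a leaf — visit kale.
    At bay: go right to lime.
      At lime: no left child.
      At lime: go right to fern.
        fern is a leaf — visit fern.
      Visit lime.
    Visit bay.
  At cedar: no right child.
  Visit cedar.
At mint: go right to reed.
  At reed: go left to sage.
    At sage: go left to tulip.
      tulip is a leaf — visit tulip.
    At sage: no right child.
    Visit sage.
  At reed: no right child.
  Visit reed.
Visit mint.
Full post-order sequence: kale, fern, lime, bay, cedar, tulip, sage, reed, mint.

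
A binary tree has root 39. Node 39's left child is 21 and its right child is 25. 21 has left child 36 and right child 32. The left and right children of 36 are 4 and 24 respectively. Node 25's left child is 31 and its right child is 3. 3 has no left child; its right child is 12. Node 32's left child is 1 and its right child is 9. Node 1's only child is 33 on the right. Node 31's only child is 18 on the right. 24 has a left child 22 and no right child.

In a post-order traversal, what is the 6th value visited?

Post-order visits the left subtree, then the right subtree, then the node.
At 39: go left to 21.
  At 21: go left to 36.
    At 36: go left to 4.
      4 is a leaf — visit 4.
    At 36: go right to 24.
      At 24: go left to 22.
        22 is a leaf — visit 22.
      At 24: no right child.
      Visit 24.
    Visit 36.
  At 21: go right to 32.
    At 32: go left to 1.
      At 1: no left child.
      At 1: go right to 33.
        33 is a leaf — visit 33.
      Visit 1.
    At 32: go right to 9.
      9 is a leaf — visit 9.
    Visit 32.
  Visit 21.
At 39: go right to 25.
  At 25: go left to 31.
    At 31: no left child.
    At 31: go right to 18.
      18 is a leaf — visit 18.
    Visit 31.
  At 25: go right to 3.
    At 3: no left child.
    At 3: go right to 12.
      12 is a leaf — visit 12.
    Visit 3.
  Visit 25.
Visit 39.
Full post-order sequence: 4, 22, 24, 36, 33, 1, 9, 32, 21, 18, 31, 12, 3, 25, 39.

1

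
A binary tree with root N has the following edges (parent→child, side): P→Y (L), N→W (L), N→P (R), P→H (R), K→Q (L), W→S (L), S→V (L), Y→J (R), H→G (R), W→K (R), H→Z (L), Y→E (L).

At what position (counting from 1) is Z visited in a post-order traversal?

Post-order visits the left subtree, then the right subtree, then the node.
At N: go left to W.
  At W: go left to S.
    At S: go left to V.
      V is a leaf — visit V.
    At S: no right child.
    Visit S.
  At W: go right to K.
    At K: go left to Q.
      Q is a leaf — visit Q.
    At K: no right child.
    Visit K.
  Visit W.
At N: go right to P.
  At P: go left to Y.
    At Y: go left to E.
      E is a leaf — visit E.
    At Y: go right to J.
      J is a leaf — visit J.
    Visit Y.
  At P: go right to H.
    At H: go left to Z.
      Z is a leaf — visit Z.
    At H: go right to G.
      G is a leaf — visit G.
    Visit H.
  Visit P.
Visit N.
Full post-order sequence: V, S, Q, K, W, E, J, Y, Z, G, H, P, N.

9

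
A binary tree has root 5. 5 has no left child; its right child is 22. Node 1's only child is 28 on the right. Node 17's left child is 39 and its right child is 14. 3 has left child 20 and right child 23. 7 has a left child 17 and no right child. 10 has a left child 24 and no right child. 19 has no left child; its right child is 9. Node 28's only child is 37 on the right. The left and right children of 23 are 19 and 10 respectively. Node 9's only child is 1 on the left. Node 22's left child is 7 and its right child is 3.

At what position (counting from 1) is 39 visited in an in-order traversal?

In-order visits the left subtree, then the node, then the right subtree.
At 5: no left child.
Visit 5.
At 5: go right to 22.
  At 22: go left to 7.
    At 7: go left to 17.
      At 17: go left to 39.
        39 is a leaf — visit 39.
      Visit 17.
      At 17: go right to 14.
        14 is a leaf — visit 14.
    Visit 7.
    At 7: no right child.
  Visit 22.
  At 22: go right to 3.
    At 3: go left to 20.
      20 is a leaf — visit 20.
    Visit 3.
    At 3: go right to 23.
      At 23: go left to 19.
        At 19: no left child.
        Visit 19.
        At 19: go right to 9.
          At 9: go left to 1.
            At 1: no left child.
            Visit 1.
            At 1: go right to 28.
              At 28: no left child.
              Visit 28.
              At 28: go right to 37.
                37 is a leaf — visit 37.
          Visit 9.
          At 9: no right child.
      Visit 23.
      At 23: go right to 10.
        At 10: go left to 24.
          24 is a leaf — visit 24.
        Visit 10.
        At 10: no right child.
Full in-order sequence: 5, 39, 17, 14, 7, 22, 20, 3, 19, 1, 28, 37, 9, 23, 24, 10.

2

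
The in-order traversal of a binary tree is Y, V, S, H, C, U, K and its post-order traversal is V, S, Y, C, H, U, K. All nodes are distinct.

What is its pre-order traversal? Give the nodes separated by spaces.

The last element of post-order is the root; it splits in-order into left and right subtrees.
Root K: left subtree has 6 nodes {Y, V, S, H, C, U}, right has 0 { }.
  Root U: left subtree has 5 nodes {Y, V, S, H, C}, right has 0 { }.
    Root H: left subtree has 3 nodes {Y, V, S}, right has 1 {C}.
      Root Y: left subtree has 0 nodes { }, right has 2 {V, S}.
        Root S: left subtree has 1 node {V}, right has 0 { }.

K U H Y S V C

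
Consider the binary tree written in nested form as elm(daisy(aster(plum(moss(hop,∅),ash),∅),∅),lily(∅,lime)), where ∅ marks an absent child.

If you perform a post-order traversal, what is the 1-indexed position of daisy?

Post-order visits the left subtree, then the right subtree, then the node.
At elm: go left to daisy.
  At daisy: go left to aster.
    At aster: go left to plum.
      At plum: go left to moss.
        At moss: go left to hop.
          hop is a leaf — visit hop.
        At moss: no right child.
        Visit moss.
      At plum: go right to ash.
        ash is a leaf — visit ash.
      Visit plum.
    At aster: no right child.
    Visit aster.
  At daisy: no right child.
  Visit daisy.
At elm: go right to lily.
  At lily: no left child.
  At lily: go right to lime.
    lime is a leaf — visit lime.
  Visit lily.
Visit elm.
Full post-order sequence: hop, moss, ash, plum, aster, daisy, lime, lily, elm.

6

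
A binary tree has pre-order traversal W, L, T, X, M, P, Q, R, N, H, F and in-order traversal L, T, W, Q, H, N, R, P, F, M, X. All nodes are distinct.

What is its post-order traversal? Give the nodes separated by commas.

T, L, H, N, R, Q, F, P, M, X, W

The first element of pre-order is the root; it splits in-order into left and right subtrees.
Root W: left subtree has 2 nodes {L, T}, right has 8 {Q, H, N, R, P, F, M, X}.
  Root L: left subtree has 0 nodes { }, right has 1 {T}.
  Root X: left subtree has 7 nodes {Q, H, N, R, P, F, M}, right has 0 { }.
    Root M: left subtree has 6 nodes {Q, H, N, R, P, F}, right has 0 { }.
      Root P: left subtree has 4 nodes {Q, H, N, R}, right has 1 {F}.
        Root Q: left subtree has 0 nodes { }, right has 3 {H, N, R}.
          Root R: left subtree has 2 nodes {H, N}, right has 0 { }.
            Root N: left subtree has 1 node {H}, right has 0 { }.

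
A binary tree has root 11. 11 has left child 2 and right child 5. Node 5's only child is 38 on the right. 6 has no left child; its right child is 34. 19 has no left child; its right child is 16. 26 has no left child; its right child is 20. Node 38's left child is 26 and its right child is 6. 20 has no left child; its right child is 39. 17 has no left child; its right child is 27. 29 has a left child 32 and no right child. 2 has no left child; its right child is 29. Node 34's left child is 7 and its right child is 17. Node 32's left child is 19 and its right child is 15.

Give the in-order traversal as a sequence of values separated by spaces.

2 19 16 32 15 29 11 5 26 20 39 38 6 7 34 17 27

In-order visits the left subtree, then the node, then the right subtree.
At 11: go left to 2.
  At 2: no left child.
  Visit 2.
  At 2: go right to 29.
    At 29: go left to 32.
      At 32: go left to 19.
        At 19: no left child.
        Visit 19.
        At 19: go right to 16.
          16 is a leaf — visit 16.
      Visit 32.
      At 32: go right to 15.
        15 is a leaf — visit 15.
    Visit 29.
    At 29: no right child.
Visit 11.
At 11: go right to 5.
  At 5: no left child.
  Visit 5.
  At 5: go right to 38.
    At 38: go left to 26.
      At 26: no left child.
      Visit 26.
      At 26: go right to 20.
        At 20: no left child.
        Visit 20.
        At 20: go right to 39.
          39 is a leaf — visit 39.
    Visit 38.
    At 38: go right to 6.
      At 6: no left child.
      Visit 6.
      At 6: go right to 34.
        At 34: go left to 7.
          7 is a leaf — visit 7.
        Visit 34.
        At 34: go right to 17.
          At 17: no left child.
          Visit 17.
          At 17: go right to 27.
            27 is a leaf — visit 27.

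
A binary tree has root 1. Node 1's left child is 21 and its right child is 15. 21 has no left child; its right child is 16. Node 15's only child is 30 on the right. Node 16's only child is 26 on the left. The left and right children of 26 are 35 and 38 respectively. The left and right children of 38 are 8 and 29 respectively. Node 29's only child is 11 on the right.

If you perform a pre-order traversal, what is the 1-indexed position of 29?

Pre-order visits the node, then its left subtree, then its right subtree.
Visit 1.
At 1: go left to 21.
  Visit 21.
  At 21: no left child.
  At 21: go right to 16.
    Visit 16.
    At 16: go left to 26.
      Visit 26.
      At 26: go left to 35.
        35 is a leaf — visit 35.
      At 26: go right to 38.
        Visit 38.
        At 38: go left to 8.
          8 is a leaf — visit 8.
        At 38: go right to 29.
          Visit 29.
          At 29: no left child.
          At 29: go right to 11.
            11 is a leaf — visit 11.
    At 16: no right child.
At 1: go right to 15.
  Visit 15.
  At 15: no left child.
  At 15: go right to 30.
    30 is a leaf — visit 30.
Full pre-order sequence: 1, 21, 16, 26, 35, 38, 8, 29, 11, 15, 30.

8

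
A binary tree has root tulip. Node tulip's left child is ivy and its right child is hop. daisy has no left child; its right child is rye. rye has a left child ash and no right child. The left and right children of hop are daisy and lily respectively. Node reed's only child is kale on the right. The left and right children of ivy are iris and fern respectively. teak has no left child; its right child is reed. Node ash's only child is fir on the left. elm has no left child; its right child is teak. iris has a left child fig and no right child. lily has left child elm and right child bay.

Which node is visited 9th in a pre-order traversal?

Pre-order visits the node, then its left subtree, then its right subtree.
Visit tulip.
At tulip: go left to ivy.
  Visit ivy.
  At ivy: go left to iris.
    Visit iris.
    At iris: go left to fig.
      fig is a leaf — visit fig.
    At iris: no right child.
  At ivy: go right to fern.
    fern is a leaf — visit fern.
At tulip: go right to hop.
  Visit hop.
  At hop: go left to daisy.
    Visit daisy.
    At daisy: no left child.
    At daisy: go right to rye.
      Visit rye.
      At rye: go left to ash.
        Visit ash.
        At ash: go left to fir.
          fir is a leaf — visit fir.
        At ash: no right child.
      At rye: no right child.
  At hop: go right to lily.
    Visit lily.
    At lily: go left to elm.
      Visit elm.
      At elm: no left child.
      At elm: go right to teak.
        Visit teak.
        At teak: no left child.
        At teak: go right to reed.
          Visit reed.
          At reed: no left child.
          At reed: go right to kale.
            kale is a leaf — visit kale.
    At lily: go right to bay.
      bay is a leaf — visit bay.
Full pre-order sequence: tulip, ivy, iris, fig, fern, hop, daisy, rye, ash, fir, lily, elm, teak, reed, kale, bay.

ash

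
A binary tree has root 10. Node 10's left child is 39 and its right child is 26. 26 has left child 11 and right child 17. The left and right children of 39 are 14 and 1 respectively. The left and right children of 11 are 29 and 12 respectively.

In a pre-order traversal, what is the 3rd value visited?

Pre-order visits the node, then its left subtree, then its right subtree.
Visit 10.
At 10: go left to 39.
  Visit 39.
  At 39: go left to 14.
    14 is a leaf — visit 14.
  At 39: go right to 1.
    1 is a leaf — visit 1.
At 10: go right to 26.
  Visit 26.
  At 26: go left to 11.
    Visit 11.
    At 11: go left to 29.
      29 is a leaf — visit 29.
    At 11: go right to 12.
      12 is a leaf — visit 12.
  At 26: go right to 17.
    17 is a leaf — visit 17.
Full pre-order sequence: 10, 39, 14, 1, 26, 11, 29, 12, 17.

14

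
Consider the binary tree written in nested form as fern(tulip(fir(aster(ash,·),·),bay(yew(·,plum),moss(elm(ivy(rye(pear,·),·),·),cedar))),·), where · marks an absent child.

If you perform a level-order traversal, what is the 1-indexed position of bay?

Level-order visits nodes level by level from the root, left to right within each level.
Level 0: fern
Level 1: tulip
Level 2: fir, bay
Level 3: aster, yew, moss
Level 4: ash, plum, elm, cedar
Level 5: ivy
Level 6: rye
Level 7: pear
Full level-order sequence: fern, tulip, fir, bay, aster, yew, moss, ash, plum, elm, cedar, ivy, rye, pear.

4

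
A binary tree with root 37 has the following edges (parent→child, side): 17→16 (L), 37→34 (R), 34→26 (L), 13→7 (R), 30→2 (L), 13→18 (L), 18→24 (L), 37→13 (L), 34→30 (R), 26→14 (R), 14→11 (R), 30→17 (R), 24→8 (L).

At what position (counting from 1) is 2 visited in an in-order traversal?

In-order visits the left subtree, then the node, then the right subtree.
At 37: go left to 13.
  At 13: go left to 18.
    At 18: go left to 24.
      At 24: go left to 8.
        8 is a leaf — visit 8.
      Visit 24.
      At 24: no right child.
    Visit 18.
    At 18: no right child.
  Visit 13.
  At 13: go right to 7.
    7 is a leaf — visit 7.
Visit 37.
At 37: go right to 34.
  At 34: go left to 26.
    At 26: no left child.
    Visit 26.
    At 26: go right to 14.
      At 14: no left child.
      Visit 14.
      At 14: go right to 11.
        11 is a leaf — visit 11.
  Visit 34.
  At 34: go right to 30.
    At 30: go left to 2.
      2 is a leaf — visit 2.
    Visit 30.
    At 30: go right to 17.
      At 17: go left to 16.
        16 is a leaf — visit 16.
      Visit 17.
      At 17: no right child.
Full in-order sequence: 8, 24, 18, 13, 7, 37, 26, 14, 11, 34, 2, 30, 16, 17.

11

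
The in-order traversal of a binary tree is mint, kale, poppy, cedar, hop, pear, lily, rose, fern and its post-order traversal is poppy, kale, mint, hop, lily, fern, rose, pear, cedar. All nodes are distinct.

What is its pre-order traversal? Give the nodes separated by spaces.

cedar mint kale poppy pear hop rose lily fern

The last element of post-order is the root; it splits in-order into left and right subtrees.
Root cedar: left subtree has 3 nodes {mint, kale, poppy}, right has 5 {hop, pear, lily, rose, fern}.
  Root mint: left subtree has 0 nodes { }, right has 2 {kale, poppy}.
    Root kale: left subtree has 0 nodes { }, right has 1 {poppy}.
  Root pear: left subtree has 1 node {hop}, right has 3 {lily, rose, fern}.
    Root rose: left subtree has 1 node {lily}, right has 1 {fern}.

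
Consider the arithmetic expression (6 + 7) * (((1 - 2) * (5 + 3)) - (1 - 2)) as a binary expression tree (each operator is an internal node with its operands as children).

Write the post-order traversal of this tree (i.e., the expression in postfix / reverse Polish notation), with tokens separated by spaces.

Post-order on an expression tree gives postfix notation: for each operator, emit left operand, right operand, then the operator.

6 7 + 1 2 - 5 3 + * 1 2 - - *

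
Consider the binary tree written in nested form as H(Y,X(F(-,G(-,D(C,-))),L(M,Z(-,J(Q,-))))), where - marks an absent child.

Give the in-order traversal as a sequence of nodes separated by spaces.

In-order visits the left subtree, then the node, then the right subtree.
At H: go left to Y.
  Y is a leaf — visit Y.
Visit H.
At H: go right to X.
  At X: go left to F.
    At F: no left child.
    Visit F.
    At F: go right to G.
      At G: no left child.
      Visit G.
      At G: go right to D.
        At D: go left to C.
          C is a leaf — visit C.
        Visit D.
        At D: no right child.
  Visit X.
  At X: go right to L.
    At L: go left to M.
      M is a leaf — visit M.
    Visit L.
    At L: go right to Z.
      At Z: no left child.
      Visit Z.
      At Z: go right to J.
        At J: go left to Q.
          Q is a leaf — visit Q.
        Visit J.
        At J: no right child.

Y H F G C D X M L Z Q J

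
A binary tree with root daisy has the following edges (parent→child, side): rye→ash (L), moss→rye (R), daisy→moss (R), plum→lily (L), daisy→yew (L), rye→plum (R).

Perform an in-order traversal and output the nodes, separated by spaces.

yew daisy moss ash rye lily plum

In-order visits the left subtree, then the node, then the right subtree.
At daisy: go left to yew.
  yew is a leaf — visit yew.
Visit daisy.
At daisy: go right to moss.
  At moss: no left child.
  Visit moss.
  At moss: go right to rye.
    At rye: go left to ash.
      ash is a leaf — visit ash.
    Visit rye.
    At rye: go right to plum.
      At plum: go left to lily.
        lily is a leaf — visit lily.
      Visit plum.
      At plum: no right child.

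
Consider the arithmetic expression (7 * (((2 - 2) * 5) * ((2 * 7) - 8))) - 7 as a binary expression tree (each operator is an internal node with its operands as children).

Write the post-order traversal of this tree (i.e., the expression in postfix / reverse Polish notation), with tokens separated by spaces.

7 2 2 - 5 * 2 7 * 8 - * * 7 -

Post-order on an expression tree gives postfix notation: for each operator, emit left operand, right operand, then the operator.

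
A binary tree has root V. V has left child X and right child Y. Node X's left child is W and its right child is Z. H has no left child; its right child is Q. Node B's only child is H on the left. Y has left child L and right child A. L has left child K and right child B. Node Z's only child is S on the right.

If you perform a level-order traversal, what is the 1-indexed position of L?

6

Level-order visits nodes level by level from the root, left to right within each level.
Level 0: V
Level 1: X, Y
Level 2: W, Z, L, A
Level 3: S, K, B
Level 4: H
Level 5: Q
Full level-order sequence: V, X, Y, W, Z, L, A, S, K, B, H, Q.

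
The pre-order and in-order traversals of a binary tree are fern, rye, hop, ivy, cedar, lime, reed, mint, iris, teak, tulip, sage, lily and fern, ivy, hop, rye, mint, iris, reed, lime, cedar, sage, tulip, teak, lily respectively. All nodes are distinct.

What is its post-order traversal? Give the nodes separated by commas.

ivy, hop, iris, mint, reed, lime, sage, tulip, lily, teak, cedar, rye, fern

The first element of pre-order is the root; it splits in-order into left and right subtrees.
Root fern: left subtree has 0 nodes { }, right has 12 {ivy, hop, rye, mint, iris, reed, lime, cedar, sage, tulip, teak, lily}.
  Root rye: left subtree has 2 nodes {ivy, hop}, right has 9 {mint, iris, reed, lime, cedar, sage, tulip, teak, lily}.
    Root hop: left subtree has 1 node {ivy}, right has 0 { }.
    Root cedar: left subtree has 4 nodes {mint, iris, reed, lime}, right has 4 {sage, tulip, teak, lily}.
      Root lime: left subtree has 3 nodes {mint, iris, reed}, right has 0 { }.
        Root reed: left subtree has 2 nodes {mint, iris}, right has 0 { }.
          Root mint: left subtree has 0 nodes { }, right has 1 {iris}.
      Root teak: left subtree has 2 nodes {sage, tulip}, right has 1 {lily}.
        Root tulip: left subtree has 1 node {sage}, right has 0 { }.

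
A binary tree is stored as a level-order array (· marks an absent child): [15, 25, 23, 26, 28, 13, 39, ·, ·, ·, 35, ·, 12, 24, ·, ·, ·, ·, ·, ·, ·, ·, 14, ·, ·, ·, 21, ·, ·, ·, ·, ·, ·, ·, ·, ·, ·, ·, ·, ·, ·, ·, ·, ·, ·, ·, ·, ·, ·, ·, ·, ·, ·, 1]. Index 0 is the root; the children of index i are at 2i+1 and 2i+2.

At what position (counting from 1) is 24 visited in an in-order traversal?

12

In-order visits the left subtree, then the node, then the right subtree.
At 15: go left to 25.
  At 25: go left to 26.
    26 is a leaf — visit 26.
  Visit 25.
  At 25: go right to 28.
    At 28: no left child.
    Visit 28.
    At 28: go right to 35.
      At 35: no left child.
      Visit 35.
      At 35: go right to 14.
        14 is a leaf — visit 14.
Visit 15.
At 15: go right to 23.
  At 23: go left to 13.
    At 13: no left child.
    Visit 13.
    At 13: go right to 12.
      At 12: no left child.
      Visit 12.
      At 12: go right to 21.
        At 21: go left to 1.
          1 is a leaf — visit 1.
        Visit 21.
        At 21: no right child.
  Visit 23.
  At 23: go right to 39.
    At 39: go left to 24.
      24 is a leaf — visit 24.
    Visit 39.
    At 39: no right child.
Full in-order sequence: 26, 25, 28, 35, 14, 15, 13, 12, 1, 21, 23, 24, 39.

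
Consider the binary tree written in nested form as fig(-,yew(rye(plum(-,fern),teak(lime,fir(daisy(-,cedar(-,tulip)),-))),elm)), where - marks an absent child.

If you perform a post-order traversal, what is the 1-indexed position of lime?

3

Post-order visits the left subtree, then the right subtree, then the node.
At fig: no left child.
At fig: go right to yew.
  At yew: go left to rye.
    At rye: go left to plum.
      At plum: no left child.
      At plum: go right to fern.
        fern is a leaf — visit fern.
      Visit plum.
    At rye: go right to teak.
      At teak: go left to lime.
        lime is a leaf — visit lime.
      At teak: go right to fir.
        At fir: go left to daisy.
          At daisy: no left child.
          At daisy: go right to cedar.
            At cedar: no left child.
            At cedar: go right to tulip.
              tulip is a leaf — visit tulip.
            Visit cedar.
          Visit daisy.
        At fir: no right child.
        Visit fir.
      Visit teak.
    Visit rye.
  At yew: go right to elm.
    elm is a leaf — visit elm.
  Visit yew.
Visit fig.
Full post-order sequence: fern, plum, lime, tulip, cedar, daisy, fir, teak, rye, elm, yew, fig.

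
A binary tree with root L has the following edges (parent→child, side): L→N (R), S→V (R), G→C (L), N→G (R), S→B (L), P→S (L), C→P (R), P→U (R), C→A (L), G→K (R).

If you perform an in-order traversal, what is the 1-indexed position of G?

In-order visits the left subtree, then the node, then the right subtree.
At L: no left child.
Visit L.
At L: go right to N.
  At N: no left child.
  Visit N.
  At N: go right to G.
    At G: go left to C.
      At C: go left to A.
        A is a leaf — visit A.
      Visit C.
      At C: go right to P.
        At P: go left to S.
          At S: go left to B.
            B is a leaf — visit B.
          Visit S.
          At S: go right to V.
            V is a leaf — visit V.
        Visit P.
        At P: go right to U.
          U is a leaf — visit U.
    Visit G.
    At G: go right to K.
      K is a leaf — visit K.
Full in-order sequence: L, N, A, C, B, S, V, P, U, G, K.

10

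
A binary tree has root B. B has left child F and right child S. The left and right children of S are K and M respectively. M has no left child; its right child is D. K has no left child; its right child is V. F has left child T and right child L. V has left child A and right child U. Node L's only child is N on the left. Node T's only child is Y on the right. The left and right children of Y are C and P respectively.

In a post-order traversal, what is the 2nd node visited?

P

Post-order visits the left subtree, then the right subtree, then the node.
At B: go left to F.
  At F: go left to T.
    At T: no left child.
    At T: go right to Y.
      At Y: go left to C.
        C is a leaf — visit C.
      At Y: go right to P.
        P is a leaf — visit P.
      Visit Y.
    Visit T.
  At F: go right to L.
    At L: go left to N.
      N is a leaf — visit N.
    At L: no right child.
    Visit L.
  Visit F.
At B: go right to S.
  At S: go left to K.
    At K: no left child.
    At K: go right to V.
      At V: go left to A.
        A is a leaf — visit A.
      At V: go right to U.
        U is a leaf — visit U.
      Visit V.
    Visit K.
  At S: go right to M.
    At M: no left child.
    At M: go right to D.
      D is a leaf — visit D.
    Visit M.
  Visit S.
Visit B.
Full post-order sequence: C, P, Y, T, N, L, F, A, U, V, K, D, M, S, B.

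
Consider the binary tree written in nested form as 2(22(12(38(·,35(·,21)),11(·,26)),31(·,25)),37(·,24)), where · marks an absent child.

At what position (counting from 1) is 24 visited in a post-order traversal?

10

Post-order visits the left subtree, then the right subtree, then the node.
At 2: go left to 22.
  At 22: go left to 12.
    At 12: go left to 38.
      At 38: no left child.
      At 38: go right to 35.
        At 35: no left child.
        At 35: go right to 21.
          21 is a leaf — visit 21.
        Visit 35.
      Visit 38.
    At 12: go right to 11.
      At 11: no left child.
      At 11: go right to 26.
        26 is a leaf — visit 26.
      Visit 11.
    Visit 12.
  At 22: go right to 31.
    At 31: no left child.
    At 31: go right to 25.
      25 is a leaf — visit 25.
    Visit 31.
  Visit 22.
At 2: go right to 37.
  At 37: no left child.
  At 37: go right to 24.
    24 is a leaf — visit 24.
  Visit 37.
Visit 2.
Full post-order sequence: 21, 35, 38, 26, 11, 12, 25, 31, 22, 24, 37, 2.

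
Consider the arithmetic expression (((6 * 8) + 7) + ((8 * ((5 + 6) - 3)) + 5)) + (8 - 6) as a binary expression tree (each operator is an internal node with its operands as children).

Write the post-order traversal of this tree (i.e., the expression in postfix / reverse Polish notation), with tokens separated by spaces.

6 8 * 7 + 8 5 6 + 3 - * 5 + + 8 6 - +

Post-order on an expression tree gives postfix notation: for each operator, emit left operand, right operand, then the operator.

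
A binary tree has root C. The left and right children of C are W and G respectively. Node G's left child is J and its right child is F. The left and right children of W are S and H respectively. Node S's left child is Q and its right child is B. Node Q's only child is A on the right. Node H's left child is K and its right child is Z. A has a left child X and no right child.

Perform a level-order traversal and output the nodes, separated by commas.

Level-order visits nodes level by level from the root, left to right within each level.
Level 0: C
Level 1: W, G
Level 2: S, H, J, F
Level 3: Q, B, K, Z
Level 4: A
Level 5: X

C, W, G, S, H, J, F, Q, B, K, Z, A, X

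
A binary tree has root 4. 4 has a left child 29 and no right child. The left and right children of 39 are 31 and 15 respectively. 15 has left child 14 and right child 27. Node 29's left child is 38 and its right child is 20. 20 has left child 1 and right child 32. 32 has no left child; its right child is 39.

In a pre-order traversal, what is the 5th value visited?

Pre-order visits the node, then its left subtree, then its right subtree.
Visit 4.
At 4: go left to 29.
  Visit 29.
  At 29: go left to 38.
    38 is a leaf — visit 38.
  At 29: go right to 20.
    Visit 20.
    At 20: go left to 1.
      1 is a leaf — visit 1.
    At 20: go right to 32.
      Visit 32.
      At 32: no left child.
      At 32: go right to 39.
        Visit 39.
        At 39: go left to 31.
          31 is a leaf — visit 31.
        At 39: go right to 15.
          Visit 15.
          At 15: go left to 14.
            14 is a leaf — visit 14.
          At 15: go right to 27.
            27 is a leaf — visit 27.
At 4: no right child.
Full pre-order sequence: 4, 29, 38, 20, 1, 32, 39, 31, 15, 14, 27.

1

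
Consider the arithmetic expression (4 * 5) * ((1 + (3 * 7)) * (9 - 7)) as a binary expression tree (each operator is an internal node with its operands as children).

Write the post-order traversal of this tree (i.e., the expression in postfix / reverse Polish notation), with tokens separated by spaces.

4 5 * 1 3 7 * + 9 7 - * *

Post-order on an expression tree gives postfix notation: for each operator, emit left operand, right operand, then the operator.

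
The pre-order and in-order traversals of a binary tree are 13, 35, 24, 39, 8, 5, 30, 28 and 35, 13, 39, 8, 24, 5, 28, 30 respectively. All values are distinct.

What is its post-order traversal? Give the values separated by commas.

The first element of pre-order is the root; it splits in-order into left and right subtrees.
Root 13: left subtree has 1 node {35}, right has 6 {39, 8, 24, 5, 28, 30}.
  Root 24: left subtree has 2 nodes {39, 8}, right has 3 {5, 28, 30}.
    Root 39: left subtree has 0 nodes { }, right has 1 {8}.
    Root 5: left subtree has 0 nodes { }, right has 2 {28, 30}.
      Root 30: left subtree has 1 node {28}, right has 0 { }.

35, 8, 39, 28, 30, 5, 24, 13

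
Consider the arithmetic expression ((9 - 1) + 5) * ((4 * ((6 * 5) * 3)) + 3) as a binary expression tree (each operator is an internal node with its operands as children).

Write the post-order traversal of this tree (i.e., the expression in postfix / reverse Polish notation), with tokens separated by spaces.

9 1 - 5 + 4 6 5 * 3 * * 3 + *

Post-order on an expression tree gives postfix notation: for each operator, emit left operand, right operand, then the operator.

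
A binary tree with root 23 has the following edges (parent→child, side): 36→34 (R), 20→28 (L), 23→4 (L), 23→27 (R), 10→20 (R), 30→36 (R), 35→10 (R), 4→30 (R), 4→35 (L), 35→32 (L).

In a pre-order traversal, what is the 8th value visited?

Pre-order visits the node, then its left subtree, then its right subtree.
Visit 23.
At 23: go left to 4.
  Visit 4.
  At 4: go left to 35.
    Visit 35.
    At 35: go left to 32.
      32 is a leaf — visit 32.
    At 35: go right to 10.
      Visit 10.
      At 10: no left child.
      At 10: go right to 20.
        Visit 20.
        At 20: go left to 28.
          28 is a leaf — visit 28.
        At 20: no right child.
  At 4: go right to 30.
    Visit 30.
    At 30: no left child.
    At 30: go right to 36.
      Visit 36.
      At 36: no left child.
      At 36: go right to 34.
        34 is a leaf — visit 34.
At 23: go right to 27.
  27 is a leaf — visit 27.
Full pre-order sequence: 23, 4, 35, 32, 10, 20, 28, 30, 36, 34, 27.

30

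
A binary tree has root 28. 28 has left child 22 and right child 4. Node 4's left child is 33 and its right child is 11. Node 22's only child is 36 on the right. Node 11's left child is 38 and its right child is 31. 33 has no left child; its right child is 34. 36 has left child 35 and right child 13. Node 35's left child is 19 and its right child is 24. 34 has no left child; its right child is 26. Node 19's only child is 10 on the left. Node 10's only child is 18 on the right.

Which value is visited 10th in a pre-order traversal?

4

Pre-order visits the node, then its left subtree, then its right subtree.
Visit 28.
At 28: go left to 22.
  Visit 22.
  At 22: no left child.
  At 22: go right to 36.
    Visit 36.
    At 36: go left to 35.
      Visit 35.
      At 35: go left to 19.
        Visit 19.
        At 19: go left to 10.
          Visit 10.
          At 10: no left child.
          At 10: go right to 18.
            18 is a leaf — visit 18.
        At 19: no right child.
      At 35: go right to 24.
        24 is a leaf — visit 24.
    At 36: go right to 13.
      13 is a leaf — visit 13.
At 28: go right to 4.
  Visit 4.
  At 4: go left to 33.
    Visit 33.
    At 33: no left child.
    At 33: go right to 34.
      Visit 34.
      At 34: no left child.
      At 34: go right to 26.
        26 is a leaf — visit 26.
  At 4: go right to 11.
    Visit 11.
    At 11: go left to 38.
      38 is a leaf — visit 38.
    At 11: go right to 31.
      31 is a leaf — visit 31.
Full pre-order sequence: 28, 22, 36, 35, 19, 10, 18, 24, 13, 4, 33, 34, 26, 11, 38, 31.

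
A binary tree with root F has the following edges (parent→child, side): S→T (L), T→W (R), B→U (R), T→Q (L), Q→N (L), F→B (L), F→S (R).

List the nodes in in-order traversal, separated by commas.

B, U, F, N, Q, T, W, S

In-order visits the left subtree, then the node, then the right subtree.
At F: go left to B.
  At B: no left child.
  Visit B.
  At B: go right to U.
    U is a leaf — visit U.
Visit F.
At F: go right to S.
  At S: go left to T.
    At T: go left to Q.
      At Q: go left to N.
        N is a leaf — visit N.
      Visit Q.
      At Q: no right child.
    Visit T.
    At T: go right to W.
      W is a leaf — visit W.
  Visit S.
  At S: no right child.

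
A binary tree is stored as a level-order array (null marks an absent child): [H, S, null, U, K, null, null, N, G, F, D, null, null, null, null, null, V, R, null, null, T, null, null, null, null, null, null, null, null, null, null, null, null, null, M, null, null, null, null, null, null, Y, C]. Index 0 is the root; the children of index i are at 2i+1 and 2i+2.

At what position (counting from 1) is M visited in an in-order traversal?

3

In-order visits the left subtree, then the node, then the right subtree.
At H: go left to S.
  At S: go left to U.
    At U: go left to N.
      At N: no left child.
      Visit N.
      At N: go right to V.
        At V: no left child.
        Visit V.
        At V: go right to M.
          M is a leaf — visit M.
    Visit U.
    At U: go right to G.
      At G: go left to R.
        R is a leaf — visit R.
      Visit G.
      At G: no right child.
  Visit S.
  At S: go right to K.
    At K: go left to F.
      At F: no left child.
      Visit F.
      At F: go right to T.
        At T: go left to Y.
          Y is a leaf — visit Y.
        Visit T.
        At T: go right to C.
          C is a leaf — visit C.
    Visit K.
    At K: go right to D.
      D is a leaf — visit D.
Visit H.
At H: no right child.
Full in-order sequence: N, V, M, U, R, G, S, F, Y, T, C, K, D, H.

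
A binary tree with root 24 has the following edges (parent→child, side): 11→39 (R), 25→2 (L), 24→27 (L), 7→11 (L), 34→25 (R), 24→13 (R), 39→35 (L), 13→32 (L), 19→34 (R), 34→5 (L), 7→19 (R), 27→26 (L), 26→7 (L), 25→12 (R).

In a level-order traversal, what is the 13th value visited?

25

Level-order visits nodes level by level from the root, left to right within each level.
Level 0: 24
Level 1: 27, 13
Level 2: 26, 32
Level 3: 7
Level 4: 11, 19
Level 5: 39, 34
Level 6: 35, 5, 25
Level 7: 2, 12
Full level-order sequence: 24, 27, 13, 26, 32, 7, 11, 19, 39, 34, 35, 5, 25, 2, 12.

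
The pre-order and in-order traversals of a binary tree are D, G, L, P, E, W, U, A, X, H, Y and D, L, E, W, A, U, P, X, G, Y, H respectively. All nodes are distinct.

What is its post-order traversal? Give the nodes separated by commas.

A, U, W, E, X, P, L, Y, H, G, D

The first element of pre-order is the root; it splits in-order into left and right subtrees.
Root D: left subtree has 0 nodes { }, right has 10 {L, E, W, A, U, P, X, G, Y, H}.
  Root G: left subtree has 7 nodes {L, E, W, A, U, P, X}, right has 2 {Y, H}.
    Root L: left subtree has 0 nodes { }, right has 6 {E, W, A, U, P, X}.
      Root P: left subtree has 4 nodes {E, W, A, U}, right has 1 {X}.
        Root E: left subtree has 0 nodes { }, right has 3 {W, A, U}.
          Root W: left subtree has 0 nodes { }, right has 2 {A, U}.
            Root U: left subtree has 1 node {A}, right has 0 { }.
    Root H: left subtree has 1 node {Y}, right has 0 { }.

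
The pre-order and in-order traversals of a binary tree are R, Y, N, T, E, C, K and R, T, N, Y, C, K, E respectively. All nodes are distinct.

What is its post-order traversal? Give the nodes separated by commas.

The first element of pre-order is the root; it splits in-order into left and right subtrees.
Root R: left subtree has 0 nodes { }, right has 6 {T, N, Y, C, K, E}.
  Root Y: left subtree has 2 nodes {T, N}, right has 3 {C, K, E}.
    Root N: left subtree has 1 node {T}, right has 0 { }.
    Root E: left subtree has 2 nodes {C, K}, right has 0 { }.
      Root C: left subtree has 0 nodes { }, right has 1 {K}.

T, N, K, C, E, Y, R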